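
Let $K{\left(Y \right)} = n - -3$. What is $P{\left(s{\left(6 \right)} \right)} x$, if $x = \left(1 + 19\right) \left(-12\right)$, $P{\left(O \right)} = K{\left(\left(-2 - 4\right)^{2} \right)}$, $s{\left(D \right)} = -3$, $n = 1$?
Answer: $-960$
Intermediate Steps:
$K{\left(Y \right)} = 4$ ($K{\left(Y \right)} = 1 - -3 = 1 + 3 = 4$)
$P{\left(O \right)} = 4$
$x = -240$ ($x = 20 \left(-12\right) = -240$)
$P{\left(s{\left(6 \right)} \right)} x = 4 \left(-240\right) = -960$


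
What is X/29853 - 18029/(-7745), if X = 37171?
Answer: 826109132/231211485 ≈ 3.5730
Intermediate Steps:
X/29853 - 18029/(-7745) = 37171/29853 - 18029/(-7745) = 37171*(1/29853) - 18029*(-1/7745) = 37171/29853 + 18029/7745 = 826109132/231211485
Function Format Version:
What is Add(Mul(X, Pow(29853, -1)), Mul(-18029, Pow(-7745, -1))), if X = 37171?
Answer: Rational(826109132, 231211485) ≈ 3.5730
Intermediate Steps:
Add(Mul(X, Pow(29853, -1)), Mul(-18029, Pow(-7745, -1))) = Add(Mul(37171, Pow(29853, -1)), Mul(-18029, Pow(-7745, -1))) = Add(Mul(37171, Rational(1, 29853)), Mul(-18029, Rational(-1, 7745))) = Add(Rational(37171, 29853), Rational(18029, 7745)) = Rational(826109132, 231211485)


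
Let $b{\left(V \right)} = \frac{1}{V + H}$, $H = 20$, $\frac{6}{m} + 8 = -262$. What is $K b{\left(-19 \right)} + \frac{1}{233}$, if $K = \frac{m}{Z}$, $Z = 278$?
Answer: $\frac{12277}{2914830} \approx 0.0042119$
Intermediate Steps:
$m = - \frac{1}{45}$ ($m = \frac{6}{-8 - 262} = \frac{6}{-270} = 6 \left(- \frac{1}{270}\right) = - \frac{1}{45} \approx -0.022222$)
$b{\left(V \right)} = \frac{1}{20 + V}$ ($b{\left(V \right)} = \frac{1}{V + 20} = \frac{1}{20 + V}$)
$K = - \frac{1}{12510}$ ($K = - \frac{1}{45 \cdot 278} = \left(- \frac{1}{45}\right) \frac{1}{278} = - \frac{1}{12510} \approx -7.9936 \cdot 10^{-5}$)
$K b{\left(-19 \right)} + \frac{1}{233} = - \frac{1}{12510 \left(20 - 19\right)} + \frac{1}{233} = - \frac{1}{12510 \cdot 1} + \frac{1}{233} = \left(- \frac{1}{12510}\right) 1 + \frac{1}{233} = - \frac{1}{12510} + \frac{1}{233} = \frac{12277}{2914830}$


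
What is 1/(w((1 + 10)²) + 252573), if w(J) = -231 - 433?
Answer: 1/251909 ≈ 3.9697e-6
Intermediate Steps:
w(J) = -664
1/(w((1 + 10)²) + 252573) = 1/(-664 + 252573) = 1/251909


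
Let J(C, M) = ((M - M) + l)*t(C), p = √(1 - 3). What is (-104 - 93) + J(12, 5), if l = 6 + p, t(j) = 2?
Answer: -185 + 2*I*√2 ≈ -185.0 + 2.8284*I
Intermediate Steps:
p = I*√2 (p = √(-2) = I*√2 ≈ 1.4142*I)
l = 6 + I*√2 ≈ 6.0 + 1.4142*I
J(C, M) = 12 + 2*I*√2 (J(C, M) = ((M - M) + (6 + I*√2))*2 = (0 + (6 + I*√2))*2 = (6 + I*√2)*2 = 12 + 2*I*√2)
(-104 - 93) + J(12, 5) = (-104 - 93) + (12 + 2*I*√2) = -197 + (12 + 2*I*√2) = -185 + 2*I*√2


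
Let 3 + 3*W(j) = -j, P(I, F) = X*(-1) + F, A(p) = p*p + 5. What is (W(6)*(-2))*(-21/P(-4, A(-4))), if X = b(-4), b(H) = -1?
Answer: -63/11 ≈ -5.7273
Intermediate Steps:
X = -1
A(p) = 5 + p² (A(p) = p² + 5 = 5 + p²)
P(I, F) = 1 + F (P(I, F) = -1*(-1) + F = 1 + F)
W(j) = -1 - j/3 (W(j) = -1 + (-j)/3 = -1 - j/3)
(W(6)*(-2))*(-21/P(-4, A(-4))) = ((-1 - ⅓*6)*(-2))*(-21/(1 + (5 + (-4)²))) = ((-1 - 2)*(-2))*(-21/(1 + (5 + 16))) = (-3*(-2))*(-21/(1 + 21)) = 6*(-21/22) = -63/11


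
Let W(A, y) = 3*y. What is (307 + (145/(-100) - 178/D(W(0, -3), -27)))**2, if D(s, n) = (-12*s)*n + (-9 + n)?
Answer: 317927950201/3404025 ≈ 93398.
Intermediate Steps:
D(s, n) = -9 + n - 12*n*s (D(s, n) = -12*n*s + (-9 + n) = -9 + n - 12*n*s)
(307 + (145/(-100) - 178/D(W(0, -3), -27)))**2 = (307 + (145/(-100) - 178/(-9 - 27 - 12*(-27)*3*(-3))))**2 = (307 + (145*(-1/100) - 178/(-9 - 27 - 12*(-27)*(-9))))**2 = (307 + (-29/20 - 178/(-9 - 27 - 2916)))**2 = (307 + (-29/20 - 178/(-2952)))**2 = (307 + (-29/20 - 178*(-1/2952)))**2 = (307 + (-29/20 + 89/1476))**2 = (307 - 2564/1845)**2 = (563851/1845)**2 = 317927950201/3404025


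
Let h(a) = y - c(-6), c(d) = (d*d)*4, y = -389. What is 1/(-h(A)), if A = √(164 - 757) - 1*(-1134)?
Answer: 1/533 ≈ 0.0018762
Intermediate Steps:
c(d) = 4*d² (c(d) = d²*4 = 4*d²)
A = 1134 + I*√593 (A = √(-593) + 1134 = I*√593 + 1134 = 1134 + I*√593 ≈ 1134.0 + 24.352*I)
h(a) = -533 (h(a) = -389 - 4*(-6)² = -389 - 4*36 = -389 - 1*144 = -389 - 144 = -533)
1/(-h(A)) = 1/(-1*(-533)) = 1/533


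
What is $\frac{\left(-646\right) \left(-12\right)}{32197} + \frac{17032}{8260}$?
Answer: $\frac{153102706}{66486805} \approx 2.3028$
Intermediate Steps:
$\frac{\left(-646\right) \left(-12\right)}{32197} + \frac{17032}{8260} = 7752 \cdot \frac{1}{32197} + 17032 \cdot \frac{1}{8260} = \frac{7752}{32197} + \frac{4258}{2065} = \frac{153102706}{66486805}$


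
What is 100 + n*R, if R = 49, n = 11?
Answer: 639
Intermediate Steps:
100 + n*R = 100 + 11*49 = 100 + 539 = 639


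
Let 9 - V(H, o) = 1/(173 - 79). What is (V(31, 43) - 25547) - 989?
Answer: -2493539/94 ≈ -26527.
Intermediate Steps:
V(H, o) = 845/94 (V(H, o) = 9 - 1/(173 - 79) = 9 - 1/94 = 845/94)
(V(31, 43) - 25547) - 989 = (845/94 - 25547) - 989 = -2400573/94 - 989 = -2493539/94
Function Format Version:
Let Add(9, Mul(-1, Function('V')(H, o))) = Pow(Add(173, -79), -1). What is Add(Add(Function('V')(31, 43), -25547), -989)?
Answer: Rational(-2493539, 94) ≈ -26527.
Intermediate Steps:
Function('V')(H, o) = Rational(845, 94) (Function('V')(H, o) = Add(9, Mul(-1, Pow(Add(173, -79), -1))) = Add(9, Mul(-1, Pow(94, -1))) = Add(9, Mul(-1, Rational(1, 94))) = Add(9, Rational(-1, 94)) = Rational(845, 94))
Add(Add(Function('V')(31, 43), -25547), -989) = Add(Add(Rational(845, 94), -25547), -989) = Add(Rational(-2400573, 94), -989) = Rational(-2493539, 94)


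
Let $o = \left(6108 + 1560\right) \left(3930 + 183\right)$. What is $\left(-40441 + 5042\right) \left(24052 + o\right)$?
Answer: $-1117282211864$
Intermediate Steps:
$o = 31538484$ ($o = 7668 \cdot 4113 = 31538484$)
$\left(-40441 + 5042\right) \left(24052 + o\right) = \left(-40441 + 5042\right) \left(24052 + 31538484\right) = \left(-35399\right) 31562536 = -1117282211864$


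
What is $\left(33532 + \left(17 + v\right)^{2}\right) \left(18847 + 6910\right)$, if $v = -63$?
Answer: $918185536$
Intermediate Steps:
$\left(33532 + \left(17 + v\right)^{2}\right) \left(18847 + 6910\right) = \left(33532 + \left(17 - 63\right)^{2}\right) \left(18847 + 6910\right) = \left(33532 + \left(-46\right)^{2}\right) 25757 = \left(33532 + 2116\right) 25757 = 35648 \cdot 25757 = 918185536$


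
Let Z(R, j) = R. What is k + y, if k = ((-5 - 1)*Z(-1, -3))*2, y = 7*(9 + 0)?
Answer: 75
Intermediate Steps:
y = 63 (y = 7*9 = 63)
k = 12 (k = ((-5 - 1)*(-1))*2 = -6*(-1)*2 = 6*2 = 12)
k + y = 12 + 63 = 75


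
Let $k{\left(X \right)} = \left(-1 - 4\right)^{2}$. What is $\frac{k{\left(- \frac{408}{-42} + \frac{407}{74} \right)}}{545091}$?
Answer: $\frac{25}{545091} \approx 4.5864 \cdot 10^{-5}$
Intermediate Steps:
$k{\left(X \right)} = 25$ ($k{\left(X \right)} = \left(-5\right)^{2} = 25$)
$\frac{k{\left(- \frac{408}{-42} + \frac{407}{74} \right)}}{545091} = \frac{25}{545091}$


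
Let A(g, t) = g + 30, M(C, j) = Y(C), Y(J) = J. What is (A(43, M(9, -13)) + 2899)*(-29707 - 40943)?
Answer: -209971800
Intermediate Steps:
M(C, j) = C
A(g, t) = 30 + g
(A(43, M(9, -13)) + 2899)*(-29707 - 40943) = ((30 + 43) + 2899)*(-29707 - 40943) = (73 + 2899)*(-70650) = 2972*(-70650) = -209971800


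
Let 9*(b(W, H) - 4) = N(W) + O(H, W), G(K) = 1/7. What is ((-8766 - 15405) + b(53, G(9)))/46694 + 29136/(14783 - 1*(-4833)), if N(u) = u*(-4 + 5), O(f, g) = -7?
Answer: 124666421/128805399 ≈ 0.96787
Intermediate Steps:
G(K) = ⅐
N(u) = u (N(u) = u*1 = u)
b(W, H) = 29/9 + W/9 (b(W, H) = 4 + (W - 7)/9 = 4 + (-7 + W)/9 = 4 + (-7/9 + W/9) = 29/9 + W/9)
((-8766 - 15405) + b(53, G(9)))/46694 + 29136/(14783 - 1*(-4833)) = ((-8766 - 15405) + (29/9 + (⅑)*53))/46694 + 29136/(14783 - 1*(-4833)) = (-24171 + (29/9 + 53/9))*(1/46694) + 29136/(14783 + 4833) = (-24171 + 82/9)*(1/46694) + 29136/19616 = -217457/9*1/46694 + 29136*(1/19616) = -217457/420246 + 1821/1226 = 124666421/128805399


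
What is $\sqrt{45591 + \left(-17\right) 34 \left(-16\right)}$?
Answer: $\sqrt{54839} \approx 234.18$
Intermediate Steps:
$\sqrt{45591 + \left(-17\right) 34 \left(-16\right)} = \sqrt{45591 - -9248} = \sqrt{45591 + 9248} = \sqrt{54839}$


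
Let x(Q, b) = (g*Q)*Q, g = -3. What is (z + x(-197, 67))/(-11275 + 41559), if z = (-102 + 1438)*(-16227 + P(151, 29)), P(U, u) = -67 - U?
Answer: -22086947/30284 ≈ -729.33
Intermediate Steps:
x(Q, b) = -3*Q**2 (x(Q, b) = (-3*Q)*Q = -3*Q**2)
z = -21970520 (z = (-102 + 1438)*(-16227 + (-67 - 1*151)) = 1336*(-16227 + (-67 - 151)) = 1336*(-16227 - 218) = 1336*(-16445) = -21970520)
(z + x(-197, 67))/(-11275 + 41559) = (-21970520 - 3*(-197)**2)/(-11275 + 41559) = (-21970520 - 3*38809)/30284 = (-21970520 - 116427)*(1/30284) = -22086947*1/30284 = -22086947/30284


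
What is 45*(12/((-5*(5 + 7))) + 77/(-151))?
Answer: -4824/151 ≈ -31.947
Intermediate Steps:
45*(12/((-5*(5 + 7))) + 77/(-151)) = 45*(12/((-5*12)) + 77*(-1/151)) = 45*(12/(-60) - 77/151) = 45*(12*(-1/60) - 77/151) = 45*(-⅕ - 77/151) = 45*(-536/755) = -4824/151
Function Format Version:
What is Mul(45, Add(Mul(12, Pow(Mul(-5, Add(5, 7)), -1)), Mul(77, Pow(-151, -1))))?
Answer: Rational(-4824, 151) ≈ -31.947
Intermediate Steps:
Mul(45, Add(Mul(12, Pow(Mul(-5, Add(5, 7)), -1)), Mul(77, Pow(-151, -1)))) = Mul(45, Add(Mul(12, Pow(Mul(-5, 12), -1)), Mul(77, Rational(-1, 151)))) = Mul(45, Add(Mul(12, Pow(-60, -1)), Rational(-77, 151))) = Mul(45, Add(Mul(12, Rational(-1, 60)), Rational(-77, 151))) = Mul(45, Add(Rational(-1, 5), Rational(-77, 151))) = Mul(45, Rational(-536, 755)) = Rational(-4824, 151)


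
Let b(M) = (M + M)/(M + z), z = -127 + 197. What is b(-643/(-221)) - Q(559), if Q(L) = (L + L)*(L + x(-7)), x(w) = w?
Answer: -9943911082/16113 ≈ -6.1714e+5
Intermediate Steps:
z = 70
b(M) = 2*M/(70 + M) (b(M) = (M + M)/(M + 70) = (2*M)/(70 + M) = 2*M/(70 + M))
Q(L) = 2*L*(-7 + L) (Q(L) = (L + L)*(L - 7) = (2*L)*(-7 + L) = 2*L*(-7 + L))
b(-643/(-221)) - Q(559) = 2*(-643/(-221))/(70 - 643/(-221)) - 2*559*(-7 + 559) = 2*(-643*(-1/221))/(70 - 643*(-1/221)) - 2*559*552 = 2*(643/221)/(70 + 643/221) - 1*617136 = 2*(643/221)/(16113/221) - 617136 = 2*(643/221)*(221/16113) - 617136 = 1286/16113 - 617136 = -9943911082/16113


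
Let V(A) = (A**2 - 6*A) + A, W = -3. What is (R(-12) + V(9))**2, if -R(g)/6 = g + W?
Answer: 15876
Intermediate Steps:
R(g) = 18 - 6*g (R(g) = -6*(g - 3) = -6*(-3 + g) = 18 - 6*g)
V(A) = A**2 - 5*A
(R(-12) + V(9))**2 = ((18 - 6*(-12)) + 9*(-5 + 9))**2 = ((18 + 72) + 9*4)**2 = (90 + 36)**2 = 126**2 = 15876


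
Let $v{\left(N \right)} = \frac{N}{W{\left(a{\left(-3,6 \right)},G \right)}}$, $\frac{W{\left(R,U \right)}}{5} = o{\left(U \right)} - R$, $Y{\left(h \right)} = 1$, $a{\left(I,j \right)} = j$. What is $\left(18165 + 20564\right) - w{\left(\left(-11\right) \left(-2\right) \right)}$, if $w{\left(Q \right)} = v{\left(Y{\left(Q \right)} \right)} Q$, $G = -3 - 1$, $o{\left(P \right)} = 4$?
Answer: $\frac{193656}{5} \approx 38731.0$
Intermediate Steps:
$G = -4$
$W{\left(R,U \right)} = 20 - 5 R$ ($W{\left(R,U \right)} = 5 \left(4 - R\right) = 20 - 5 R$)
$v{\left(N \right)} = - \frac{N}{10}$ ($v{\left(N \right)} = \frac{N}{20 - 30} = \frac{N}{-10} = N \left(- \frac{1}{10}\right) = - \frac{N}{10}$)
$w{\left(Q \right)} = - \frac{Q}{10}$ ($w{\left(Q \right)} = \left(- \frac{1}{10}\right) 1 Q = - \frac{Q}{10}$)
$\left(18165 + 20564\right) - w{\left(\left(-11\right) \left(-2\right) \right)} = \left(18165 + 20564\right) - - \frac{\left(-11\right) \left(-2\right)}{10} = 38729 - \left(- \frac{1}{10}\right) 22 = 38729 - - \frac{11}{5} = 38729 + \frac{11}{5} = \frac{193656}{5}$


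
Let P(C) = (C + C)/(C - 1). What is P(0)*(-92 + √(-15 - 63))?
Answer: 0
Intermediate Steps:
P(C) = 2*C/(-1 + C) (P(C) = (2*C)/(-1 + C) = 2*C/(-1 + C))
P(0)*(-92 + √(-15 - 63)) = (2*0/(-1 + 0))*(-92 + √(-15 - 63)) = (2*0/(-1))*(-92 + √(-78)) = (2*0*(-1))*(-92 + I*√78) = 0*(-92 + I*√78) = 0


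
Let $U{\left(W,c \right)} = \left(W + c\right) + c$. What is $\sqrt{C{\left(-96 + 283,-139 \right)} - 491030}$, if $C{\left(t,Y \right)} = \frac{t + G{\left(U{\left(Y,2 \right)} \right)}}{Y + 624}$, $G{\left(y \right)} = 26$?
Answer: $\frac{i \sqrt{115502428445}}{485} \approx 700.74 i$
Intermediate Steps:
$U{\left(W,c \right)} = W + 2 c$
$C{\left(t,Y \right)} = \frac{26 + t}{624 + Y}$ ($C{\left(t,Y \right)} = \frac{t + 26}{Y + 624} = \frac{26 + t}{624 + Y}$)
$\sqrt{C{\left(-96 + 283,-139 \right)} - 491030} = \sqrt{\frac{26 + \left(-96 + 283\right)}{624 - 139} - 491030} = \sqrt{\frac{26 + 187}{485} - 491030} = \sqrt{\frac{1}{485} \cdot 213 - 491030} = \sqrt{\frac{213}{485} - 491030} = \sqrt{- \frac{238149337}{485}} = \frac{i \sqrt{115502428445}}{485}$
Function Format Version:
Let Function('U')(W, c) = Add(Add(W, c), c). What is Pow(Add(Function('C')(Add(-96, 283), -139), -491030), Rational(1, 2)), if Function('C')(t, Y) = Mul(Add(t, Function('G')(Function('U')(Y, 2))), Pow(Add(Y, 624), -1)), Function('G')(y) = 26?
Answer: Mul(Rational(1, 485), I, Pow(115502428445, Rational(1, 2))) ≈ Mul(700.74, I)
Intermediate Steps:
Function('U')(W, c) = Add(W, Mul(2, c))
Function('C')(t, Y) = Mul(Pow(Add(624, Y), -1), Add(26, t)) (Function('C')(t, Y) = Mul(Add(t, 26), Pow(Add(Y, 624), -1)) = Mul(Add(26, t), Pow(Add(624, Y), -1)) = Mul(Pow(Add(624, Y), -1), Add(26, t)))
Pow(Add(Function('C')(Add(-96, 283), -139), -491030), Rational(1, 2)) = Pow(Add(Mul(Pow(Add(624, -139), -1), Add(26, Add(-96, 283))), -491030), Rational(1, 2)) = Pow(Add(Mul(Pow(485, -1), Add(26, 187)), -491030), Rational(1, 2)) = Pow(Add(Mul(Rational(1, 485), 213), -491030), Rational(1, 2)) = Pow(Add(Rational(213, 485), -491030), Rational(1, 2)) = Pow(Rational(-238149337, 485), Rational(1, 2)) = Mul(Rational(1, 485), I, Pow(115502428445, Rational(1, 2)))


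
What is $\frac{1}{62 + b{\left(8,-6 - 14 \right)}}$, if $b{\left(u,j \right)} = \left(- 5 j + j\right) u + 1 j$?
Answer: $\frac{1}{682} \approx 0.0014663$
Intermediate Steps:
$b{\left(u,j \right)} = j - 4 j u$ ($b{\left(u,j \right)} = - 4 j u + j = j - 4 j u$)
$\frac{1}{62 + b{\left(8,-6 - 14 \right)}} = \frac{1}{62 + \left(-6 - 14\right) \left(1 - 32\right)} = \frac{1}{62 - 20 \left(1 - 32\right)} = \frac{1}{62 - -620} = \frac{1}{62 + 620} = \frac{1}{682}$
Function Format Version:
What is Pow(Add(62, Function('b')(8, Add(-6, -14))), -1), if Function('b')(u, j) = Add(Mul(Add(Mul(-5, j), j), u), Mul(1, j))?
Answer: Rational(1, 682) ≈ 0.0014663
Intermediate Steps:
Function('b')(u, j) = Add(j, Mul(-4, j, u)) (Function('b')(u, j) = Add(Mul(Mul(-4, j), u), j) = Add(Mul(-4, j, u), j) = Add(j, Mul(-4, j, u)))
Pow(Add(62, Function('b')(8, Add(-6, -14))), -1) = Pow(Add(62, Mul(Add(-6, -14), Add(1, Mul(-4, 8)))), -1) = Pow(Add(62, Mul(-20, Add(1, -32))), -1) = Pow(Add(62, Mul(-20, -31)), -1) = Pow(Add(62, 620), -1) = Pow(682, -1) = Rational(1, 682)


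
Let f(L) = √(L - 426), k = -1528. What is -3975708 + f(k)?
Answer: -3975708 + I*√1954 ≈ -3.9757e+6 + 44.204*I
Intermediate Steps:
f(L) = √(-426 + L)
-3975708 + f(k) = -3975708 + √(-426 - 1528) = -3975708 + √(-1954) = -3975708 + I*√1954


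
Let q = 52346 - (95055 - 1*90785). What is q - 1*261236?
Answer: -213160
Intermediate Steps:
q = 48076 (q = 52346 - (95055 - 90785) = 52346 - 1*4270 = 52346 - 4270 = 48076)
q - 1*261236 = 48076 - 1*261236 = 48076 - 261236 = -213160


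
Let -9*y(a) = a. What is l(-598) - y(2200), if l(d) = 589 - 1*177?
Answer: 5908/9 ≈ 656.44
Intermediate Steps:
l(d) = 412 (l(d) = 589 - 177 = 412)
y(a) = -a/9
l(-598) - y(2200) = 412 - (-1)*2200/9 = 412 - 1*(-2200/9) = 412 + 2200/9 = 5908/9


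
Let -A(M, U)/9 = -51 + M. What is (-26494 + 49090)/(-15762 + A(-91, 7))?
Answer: -1883/1207 ≈ -1.5601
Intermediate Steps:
A(M, U) = 459 - 9*M (A(M, U) = -9*(-51 + M) = 459 - 9*M)
(-26494 + 49090)/(-15762 + A(-91, 7)) = (-26494 + 49090)/(-15762 + (459 - 9*(-91))) = 22596/(-15762 + (459 + 819)) = 22596/(-15762 + 1278) = 22596/(-14484) = 22596*(-1/14484) = -1883/1207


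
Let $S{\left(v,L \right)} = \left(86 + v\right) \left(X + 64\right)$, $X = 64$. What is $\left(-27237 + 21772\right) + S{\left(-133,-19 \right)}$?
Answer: $-11481$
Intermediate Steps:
$S{\left(v,L \right)} = 11008 + 128 v$ ($S{\left(v,L \right)} = \left(86 + v\right) \left(64 + 64\right) = \left(86 + v\right) 128 = 11008 + 128 v$)
$\left(-27237 + 21772\right) + S{\left(-133,-19 \right)} = \left(-27237 + 21772\right) + \left(11008 + 128 \left(-133\right)\right) = -5465 + \left(11008 - 17024\right) = -5465 - 6016 = -11481$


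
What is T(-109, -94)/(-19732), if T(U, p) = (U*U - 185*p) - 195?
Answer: -7269/4933 ≈ -1.4735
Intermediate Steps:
T(U, p) = -195 + U² - 185*p (T(U, p) = (U² - 185*p) - 195 = -195 + U² - 185*p)
T(-109, -94)/(-19732) = (-195 + (-109)² - 185*(-94))/(-19732) = (-195 + 11881 + 17390)*(-1/19732) = 29076*(-1/19732) = -7269/4933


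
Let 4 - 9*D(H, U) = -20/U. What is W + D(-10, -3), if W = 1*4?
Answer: 100/27 ≈ 3.7037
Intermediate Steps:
D(H, U) = 4/9 + 20/(9*U) (D(H, U) = 4/9 - (-20)/(9*U) = 4/9 + 20/(9*U))
W = 4
W + D(-10, -3) = 4 + (4/9)*(5 - 3)/(-3) = 4 + (4/9)*(-⅓)*2 = 4 - 8/27 = 100/27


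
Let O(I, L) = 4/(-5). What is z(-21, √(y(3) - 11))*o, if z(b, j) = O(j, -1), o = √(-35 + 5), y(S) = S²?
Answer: -4*I*√30/5 ≈ -4.3818*I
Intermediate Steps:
O(I, L) = -⅘ (O(I, L) = 4*(-⅕) = -⅘)
o = I*√30 (o = √(-30) = I*√30 ≈ 5.4772*I)
z(b, j) = -⅘
z(-21, √(y(3) - 11))*o = -4*I*√30/5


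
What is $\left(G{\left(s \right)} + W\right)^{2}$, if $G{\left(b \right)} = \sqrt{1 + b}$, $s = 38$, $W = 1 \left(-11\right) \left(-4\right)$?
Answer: $\left(44 + \sqrt{39}\right)^{2} \approx 2524.6$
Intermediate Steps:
$W = 44$ ($W = \left(-11\right) \left(-4\right) = 44$)
$\left(G{\left(s \right)} + W\right)^{2} = \left(\sqrt{1 + 38} + 44\right)^{2} = \left(\sqrt{39} + 44\right)^{2} = \left(44 + \sqrt{39}\right)^{2}$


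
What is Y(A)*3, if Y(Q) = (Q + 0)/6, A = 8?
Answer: 4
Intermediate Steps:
Y(Q) = Q/6
Y(A)*3 = ((⅙)*8)*3 = (4/3)*3 = 4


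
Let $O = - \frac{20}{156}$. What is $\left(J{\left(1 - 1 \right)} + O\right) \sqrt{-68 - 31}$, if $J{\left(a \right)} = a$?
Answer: $- \frac{5 i \sqrt{11}}{13} \approx - 1.2756 i$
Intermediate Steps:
$O = - \frac{5}{39}$ ($O = \left(-20\right) \frac{1}{156} = - \frac{5}{39} \approx -0.12821$)
$\left(J{\left(1 - 1 \right)} + O\right) \sqrt{-68 - 31} = \left(\left(1 - 1\right) - \frac{5}{39}\right) \sqrt{-68 - 31} = \left(\left(1 - 1\right) - \frac{5}{39}\right) \sqrt{-99} = \left(0 - \frac{5}{39}\right) 3 i \sqrt{11} = - \frac{5 \cdot 3 i \sqrt{11}}{39} = - \frac{5 i \sqrt{11}}{13}$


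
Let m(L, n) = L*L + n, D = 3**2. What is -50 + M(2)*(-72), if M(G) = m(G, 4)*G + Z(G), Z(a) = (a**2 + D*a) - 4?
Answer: -2498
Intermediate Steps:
D = 9
m(L, n) = n + L**2 (m(L, n) = L**2 + n = n + L**2)
Z(a) = -4 + a**2 + 9*a (Z(a) = (a**2 + 9*a) - 4 = -4 + a**2 + 9*a)
M(G) = -4 + G**2 + 9*G + G*(4 + G**2) (M(G) = (4 + G**2)*G + (-4 + G**2 + 9*G) = G*(4 + G**2) + (-4 + G**2 + 9*G) = -4 + G**2 + 9*G + G*(4 + G**2))
-50 + M(2)*(-72) = -50 + (-4 + 2**2 + 2**3 + 13*2)*(-72) = -50 + (-4 + 4 + 8 + 26)*(-72) = -50 + 34*(-72) = -50 - 2448 = -2498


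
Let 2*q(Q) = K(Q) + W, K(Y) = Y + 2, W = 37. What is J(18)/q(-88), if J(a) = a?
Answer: -36/49 ≈ -0.73469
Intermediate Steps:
K(Y) = 2 + Y
q(Q) = 39/2 + Q/2 (q(Q) = ((2 + Q) + 37)/2 = (39 + Q)/2 = 39/2 + Q/2)
J(18)/q(-88) = 18/(39/2 + (½)*(-88)) = 18/(39/2 - 44) = 18/(-49/2) = 18*(-2/49) = -36/49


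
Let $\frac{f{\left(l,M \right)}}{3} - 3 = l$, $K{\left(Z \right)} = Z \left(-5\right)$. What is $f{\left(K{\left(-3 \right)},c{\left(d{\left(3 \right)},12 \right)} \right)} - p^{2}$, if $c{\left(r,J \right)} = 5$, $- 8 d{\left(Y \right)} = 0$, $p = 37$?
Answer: $-1315$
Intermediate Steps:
$K{\left(Z \right)} = - 5 Z$
$d{\left(Y \right)} = 0$ ($d{\left(Y \right)} = \left(- \frac{1}{8}\right) 0 = 0$)
$f{\left(l,M \right)} = 9 + 3 l$
$f{\left(K{\left(-3 \right)},c{\left(d{\left(3 \right)},12 \right)} \right)} - p^{2} = \left(9 + 3 \left(\left(-5\right) \left(-3\right)\right)\right) - 37^{2} = \left(9 + 3 \cdot 15\right) - 1369 = \left(9 + 45\right) - 1369 = 54 - 1369 = -1315$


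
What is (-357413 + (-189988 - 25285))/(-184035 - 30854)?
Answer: 572686/214889 ≈ 2.6650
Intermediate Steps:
(-357413 + (-189988 - 25285))/(-184035 - 30854) = (-357413 - 215273)/(-214889) = -572686*(-1/214889) = 572686/214889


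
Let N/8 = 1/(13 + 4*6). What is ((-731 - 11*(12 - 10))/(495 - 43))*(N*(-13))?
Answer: 19578/4181 ≈ 4.6826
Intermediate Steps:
N = 8/37 (N = 8/(13 + 4*6) = 8/(13 + 24) = 8/37 ≈ 0.21622)
((-731 - 11*(12 - 10))/(495 - 43))*(N*(-13)) = ((-731 - 11*(12 - 10))/(495 - 43))*((8/37)*(-13)) = ((-731 - 11*2)/452)*(-104/37) = ((-731 - 22)*(1/452))*(-104/37) = -753*1/452*(-104/37) = -753/452*(-104/37) = 19578/4181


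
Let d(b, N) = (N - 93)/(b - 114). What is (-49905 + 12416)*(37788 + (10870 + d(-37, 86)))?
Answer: -275445366485/151 ≈ -1.8241e+9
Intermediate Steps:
d(b, N) = (-93 + N)/(-114 + b)
(-49905 + 12416)*(37788 + (10870 + d(-37, 86))) = (-49905 + 12416)*(37788 + (10870 + (-93 + 86)/(-114 - 37))) = -37489*(37788 + (10870 - 7/(-151))) = -37489*(37788 + (10870 - 1/151*(-7))) = -37489*(37788 + (10870 + 7/151)) = -37489*(37788 + 1641377/151) = -37489*7347365/151 = -275445366485/151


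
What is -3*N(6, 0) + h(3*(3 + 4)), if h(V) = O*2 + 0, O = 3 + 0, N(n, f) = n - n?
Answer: 6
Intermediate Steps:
N(n, f) = 0
O = 3
h(V) = 6 (h(V) = 3*2 + 0 = 6 + 0 = 6)
-3*N(6, 0) + h(3*(3 + 4)) = -3*0 + 6 = 0 + 6 = 6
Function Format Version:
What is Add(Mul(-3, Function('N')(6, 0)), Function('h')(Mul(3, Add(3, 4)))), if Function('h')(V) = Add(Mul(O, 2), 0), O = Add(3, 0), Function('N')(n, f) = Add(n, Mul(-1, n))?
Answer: 6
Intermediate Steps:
Function('N')(n, f) = 0
O = 3
Function('h')(V) = 6 (Function('h')(V) = Add(Mul(3, 2), 0) = Add(6, 0) = 6)
Add(Mul(-3, Function('N')(6, 0)), Function('h')(Mul(3, Add(3, 4)))) = Add(Mul(-3, 0), 6) = Add(0, 6) = 6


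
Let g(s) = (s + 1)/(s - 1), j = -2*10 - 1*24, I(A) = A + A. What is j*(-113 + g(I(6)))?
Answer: 4920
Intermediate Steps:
I(A) = 2*A
j = -44 (j = -20 - 24 = -44)
g(s) = (1 + s)/(-1 + s)
j*(-113 + g(I(6))) = -44*(-113 + (1 + 2*6)/(-1 + 2*6)) = -44*(-113 + (1 + 12)/(-1 + 12)) = -44*(-113 + 13/11) = -44*(-1230/11) = 4920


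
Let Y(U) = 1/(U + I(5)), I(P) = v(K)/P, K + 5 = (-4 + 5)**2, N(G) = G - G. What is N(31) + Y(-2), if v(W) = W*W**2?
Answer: -5/74 ≈ -0.067568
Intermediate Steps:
N(G) = 0
K = -4 (K = -5 + (-4 + 5)**2 = -5 + 1**2 = -5 + 1 = -4)
v(W) = W**3
I(P) = -64/P (I(P) = (-4)**3/P = -64/P)
Y(U) = 1/(-64/5 + U) (Y(U) = 1/(U - 64/5) = 1/(-64/5 + U))
N(31) + Y(-2) = 0 + 5/(-64 + 5*(-2)) = 0 + 5/(-64 - 10) = 0 + 5/(-74) = 0 + 5*(-1/74) = 0 - 5/74 = -5/74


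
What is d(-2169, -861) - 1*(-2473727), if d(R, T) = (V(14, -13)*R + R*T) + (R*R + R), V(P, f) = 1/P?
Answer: 126608623/14 ≈ 9.0435e+6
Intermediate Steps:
d(R, T) = R² + 15*R/14 + R*T (d(R, T) = (R/14 + R*T) + (R*R + R) = (R/14 + R*T) + (R² + R) = (R/14 + R*T) + (R + R²) = R² + 15*R/14 + R*T)
d(-2169, -861) - 1*(-2473727) = (1/14)*(-2169)*(15 + 14*(-2169) + 14*(-861)) - 1*(-2473727) = (1/14)*(-2169)*(15 - 30366 - 12054) + 2473727 = (1/14)*(-2169)*(-42405) + 2473727 = 91976445/14 + 2473727 = 126608623/14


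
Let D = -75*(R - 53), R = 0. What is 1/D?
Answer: 1/3975 ≈ 0.00025157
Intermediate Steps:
D = 3975 (D = -75*(0 - 53) = -75*(-53) = 3975)
1/D = 1/3975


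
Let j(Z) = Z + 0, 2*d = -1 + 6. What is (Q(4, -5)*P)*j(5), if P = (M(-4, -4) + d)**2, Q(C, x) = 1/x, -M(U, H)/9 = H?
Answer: -5929/4 ≈ -1482.3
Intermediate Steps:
M(U, H) = -9*H
d = 5/2 (d = (-1 + 6)/2 = (1/2)*5 = 5/2 ≈ 2.5000)
j(Z) = Z
P = 5929/4 (P = (-9*(-4) + 5/2)**2 = (36 + 5/2)**2 = (77/2)**2 = 5929/4 ≈ 1482.3)
(Q(4, -5)*P)*j(5) = ((5929/4)/(-5))*5 = -1/5*5929/4*5 = -5929/20*5 = -5929/4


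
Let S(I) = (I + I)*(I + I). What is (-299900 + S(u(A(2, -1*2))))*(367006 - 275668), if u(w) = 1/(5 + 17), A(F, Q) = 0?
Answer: -3314464118862/121 ≈ -2.7392e+10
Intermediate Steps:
u(w) = 1/22
S(I) = 4*I² (S(I) = (2*I)*(2*I) = 4*I²)
(-299900 + S(u(A(2, -1*2))))*(367006 - 275668) = (-299900 + 4*(1/22)²)*(367006 - 275668) = (-299900 + 4*(1/484))*91338 = (-299900 + 1/121)*91338 = -36287899/121*91338 = -3314464118862/121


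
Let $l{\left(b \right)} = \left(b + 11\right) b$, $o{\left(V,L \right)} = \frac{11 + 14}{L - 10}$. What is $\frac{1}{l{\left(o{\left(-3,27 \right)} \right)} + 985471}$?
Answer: $\frac{289}{284806419} \approx 1.0147 \cdot 10^{-6}$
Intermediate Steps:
$o{\left(V,L \right)} = \frac{25}{-10 + L}$
$l{\left(b \right)} = b \left(11 + b\right)$ ($l{\left(b \right)} = \left(11 + b\right) b = b \left(11 + b\right)$)
$\frac{1}{l{\left(o{\left(-3,27 \right)} \right)} + 985471} = \frac{1}{\frac{25}{-10 + 27} \left(11 + \frac{25}{-10 + 27}\right) + 985471} = \frac{1}{\frac{25}{17} \left(11 + \frac{25}{17}\right) + 985471} = \frac{1}{25 \cdot \frac{1}{17} \left(11 + 25 \cdot \frac{1}{17}\right) + 985471} = \frac{1}{\frac{25 \left(11 + \frac{25}{17}\right)}{17} + 985471} = \frac{1}{\frac{25}{17} \cdot \frac{212}{17} + 985471} = \frac{1}{\frac{5300}{289} + 985471} = \frac{1}{\frac{284806419}{289}} = \frac{289}{284806419}$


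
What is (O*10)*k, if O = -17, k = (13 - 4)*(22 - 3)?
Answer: -29070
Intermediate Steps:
k = 171 (k = 9*19 = 171)
(O*10)*k = -17*10*171 = -170*171 = -29070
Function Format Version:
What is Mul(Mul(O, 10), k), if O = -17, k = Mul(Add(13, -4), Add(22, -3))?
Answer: -29070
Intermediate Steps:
k = 171 (k = Mul(9, 19) = 171)
Mul(Mul(O, 10), k) = Mul(Mul(-17, 10), 171) = Mul(-170, 171) = -29070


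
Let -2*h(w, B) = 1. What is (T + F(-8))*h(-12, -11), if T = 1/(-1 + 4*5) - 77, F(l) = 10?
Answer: 636/19 ≈ 33.474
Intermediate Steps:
h(w, B) = -½ (h(w, B) = -½*1 = -½)
T = -1462/19 (T = 1/(-1 + 20) - 77 = 1/19 - 77 = -1462/19 ≈ -76.947)
(T + F(-8))*h(-12, -11) = (-1462/19 + 10)*(-½) = -1272/19*(-½) = 636/19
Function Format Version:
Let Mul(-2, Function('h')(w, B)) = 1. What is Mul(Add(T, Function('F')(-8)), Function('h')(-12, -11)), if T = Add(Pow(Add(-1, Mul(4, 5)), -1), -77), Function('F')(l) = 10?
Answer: Rational(636, 19) ≈ 33.474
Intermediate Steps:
Function('h')(w, B) = Rational(-1, 2) (Function('h')(w, B) = Mul(Rational(-1, 2), 1) = Rational(-1, 2))
T = Rational(-1462, 19) (T = Add(Pow(Add(-1, 20), -1), -77) = Add(Pow(19, -1), -77) = Add(Rational(1, 19), -77) = Rational(-1462, 19) ≈ -76.947)
Mul(Add(T, Function('F')(-8)), Function('h')(-12, -11)) = Mul(Add(Rational(-1462, 19), 10), Rational(-1, 2)) = Mul(Rational(-1272, 19), Rational(-1, 2)) = Rational(636, 19)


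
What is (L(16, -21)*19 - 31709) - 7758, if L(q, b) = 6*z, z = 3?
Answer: -39125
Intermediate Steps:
L(q, b) = 18 (L(q, b) = 6*3 = 18)
(L(16, -21)*19 - 31709) - 7758 = (18*19 - 31709) - 7758 = (342 - 31709) - 7758 = -31367 - 7758 = -39125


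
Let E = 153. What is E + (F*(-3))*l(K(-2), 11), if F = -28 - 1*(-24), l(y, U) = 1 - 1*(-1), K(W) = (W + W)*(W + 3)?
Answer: 177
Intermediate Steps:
K(W) = 2*W*(3 + W) (K(W) = (2*W)*(3 + W) = 2*W*(3 + W))
l(y, U) = 2 (l(y, U) = 1 + 1 = 2)
F = -4 (F = -28 + 24 = -4)
E + (F*(-3))*l(K(-2), 11) = 153 - 4*(-3)*2 = 153 + 12*2 = 153 + 24 = 177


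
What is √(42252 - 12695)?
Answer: √29557 ≈ 171.92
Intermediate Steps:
√(42252 - 12695) = √29557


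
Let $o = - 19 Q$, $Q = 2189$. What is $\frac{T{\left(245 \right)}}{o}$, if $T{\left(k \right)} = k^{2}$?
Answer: $- \frac{60025}{41591} \approx -1.4432$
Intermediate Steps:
$o = -41591$ ($o = \left(-19\right) 2189 = -41591$)
$\frac{T{\left(245 \right)}}{o} = \frac{245^{2}}{-41591} = 60025 \left(- \frac{1}{41591}\right) = - \frac{60025}{41591}$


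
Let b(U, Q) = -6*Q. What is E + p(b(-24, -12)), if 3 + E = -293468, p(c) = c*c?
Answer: -288287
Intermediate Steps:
p(c) = c²
E = -293471 (E = -3 - 293468 = -293471)
E + p(b(-24, -12)) = -293471 + (-6*(-12))² = -293471 + 72² = -293471 + 5184 = -288287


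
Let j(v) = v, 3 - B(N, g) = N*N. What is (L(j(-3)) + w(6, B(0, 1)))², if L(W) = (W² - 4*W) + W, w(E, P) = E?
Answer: 576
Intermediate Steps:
B(N, g) = 3 - N² (B(N, g) = 3 - N*N = 3 - N²)
L(W) = W² - 3*W
(L(j(-3)) + w(6, B(0, 1)))² = (-3*(-3 - 3) + 6)² = (-3*(-6) + 6)² = (18 + 6)² = 24² = 576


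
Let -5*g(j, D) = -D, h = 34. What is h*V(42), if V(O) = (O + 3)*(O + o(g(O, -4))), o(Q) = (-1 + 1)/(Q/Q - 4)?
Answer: 64260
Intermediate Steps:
g(j, D) = D/5 (g(j, D) = -(-1)*D/5 = D/5)
o(Q) = 0 (o(Q) = 0/(1 - 4) = 0/(-3) = 0*(-⅓) = 0)
V(O) = O*(3 + O) (V(O) = (O + 3)*(O + 0) = (3 + O)*O = O*(3 + O))
h*V(42) = 34*(42*(3 + 42)) = 34*(42*45) = 34*1890 = 64260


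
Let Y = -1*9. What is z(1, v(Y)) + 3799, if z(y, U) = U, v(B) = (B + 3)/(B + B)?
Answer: 11398/3 ≈ 3799.3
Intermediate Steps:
Y = -9
v(B) = (3 + B)/(2*B) (v(B) = (3 + B)/((2*B)) = (3 + B)*(1/(2*B)) = (3 + B)/(2*B))
z(1, v(Y)) + 3799 = (1/2)*(3 - 9)/(-9) + 3799 = (1/2)*(-1/9)*(-6) + 3799 = 1/3 + 3799 = 11398/3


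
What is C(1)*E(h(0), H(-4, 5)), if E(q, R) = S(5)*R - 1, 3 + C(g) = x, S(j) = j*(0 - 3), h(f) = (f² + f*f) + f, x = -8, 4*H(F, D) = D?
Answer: 869/4 ≈ 217.25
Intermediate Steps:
H(F, D) = D/4
h(f) = f + 2*f² (h(f) = (f² + f²) + f = 2*f² + f = f + 2*f²)
S(j) = -3*j (S(j) = j*(-3) = -3*j)
C(g) = -11 (C(g) = -3 - 8 = -11)
E(q, R) = -1 - 15*R (E(q, R) = (-3*5)*R - 1 = -15*R - 1 = -1 - 15*R)
C(1)*E(h(0), H(-4, 5)) = -11*(-1 - 15*5/4) = -11*(-1 - 75/4) = -11*(-79/4) = 869/4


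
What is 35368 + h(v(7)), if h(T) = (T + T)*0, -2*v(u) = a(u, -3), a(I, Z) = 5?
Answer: 35368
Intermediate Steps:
v(u) = -5/2 (v(u) = -½*5 = -5/2)
h(T) = 0 (h(T) = (2*T)*0 = 0)
35368 + h(v(7)) = 35368 + 0 = 35368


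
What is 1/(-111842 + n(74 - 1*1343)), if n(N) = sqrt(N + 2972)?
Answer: -111842/12508631261 - sqrt(1703)/12508631261 ≈ -8.9445e-6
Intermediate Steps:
n(N) = sqrt(2972 + N)
1/(-111842 + n(74 - 1*1343)) = 1/(-111842 + sqrt(2972 + (74 - 1*1343))) = 1/(-111842 + sqrt(2972 + (74 - 1343))) = 1/(-111842 + sqrt(2972 - 1269)) = 1/(-111842 + sqrt(1703))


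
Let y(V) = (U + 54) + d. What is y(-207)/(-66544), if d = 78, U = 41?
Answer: -173/66544 ≈ -0.0025998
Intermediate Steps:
y(V) = 173 (y(V) = (41 + 54) + 78 = 95 + 78 = 173)
y(-207)/(-66544) = 173/(-66544) = 173*(-1/66544) = -173/66544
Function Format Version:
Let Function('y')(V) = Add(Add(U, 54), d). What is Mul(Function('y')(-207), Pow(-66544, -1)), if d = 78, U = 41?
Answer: Rational(-173, 66544) ≈ -0.0025998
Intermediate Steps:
Function('y')(V) = 173 (Function('y')(V) = Add(Add(41, 54), 78) = Add(95, 78) = 173)
Mul(Function('y')(-207), Pow(-66544, -1)) = Mul(173, Pow(-66544, -1)) = Mul(173, Rational(-1, 66544)) = Rational(-173, 66544)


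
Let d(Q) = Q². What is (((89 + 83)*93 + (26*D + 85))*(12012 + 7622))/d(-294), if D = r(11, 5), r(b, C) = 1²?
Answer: 7529639/2058 ≈ 3658.7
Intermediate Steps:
r(b, C) = 1
D = 1
(((89 + 83)*93 + (26*D + 85))*(12012 + 7622))/d(-294) = (((89 + 83)*93 + (26*1 + 85))*(12012 + 7622))/((-294)²) = ((172*93 + (26 + 85))*19634)/86436 = ((15996 + 111)*19634)*(1/86436) = (16107*19634)*(1/86436) = 316244838*(1/86436) = 7529639/2058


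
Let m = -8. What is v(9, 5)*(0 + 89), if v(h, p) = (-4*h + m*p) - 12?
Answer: -7832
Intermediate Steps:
v(h, p) = -12 - 8*p - 4*h (v(h, p) = (-4*h - 8*p) - 12 = (-8*p - 4*h) - 12 = -12 - 8*p - 4*h)
v(9, 5)*(0 + 89) = (-12 - 8*5 - 4*9)*(0 + 89) = (-12 - 40 - 36)*89 = -88*89 = -7832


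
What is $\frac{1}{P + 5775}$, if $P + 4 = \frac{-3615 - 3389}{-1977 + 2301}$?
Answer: $\frac{81}{465700} \approx 0.00017393$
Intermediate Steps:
$P = - \frac{2075}{81}$ ($P = -4 + \frac{-3615 - 3389}{-1977 + 2301} = -4 - \frac{7004}{324} = -4 - \frac{1751}{81} = - \frac{2075}{81} \approx -25.617$)
$\frac{1}{P + 5775} = \frac{1}{- \frac{2075}{81} + 5775} = \frac{1}{\frac{465700}{81}} = \frac{81}{465700}$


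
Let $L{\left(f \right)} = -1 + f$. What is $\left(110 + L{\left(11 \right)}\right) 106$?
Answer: $12720$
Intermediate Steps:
$\left(110 + L{\left(11 \right)}\right) 106 = \left(110 + \left(-1 + 11\right)\right) 106 = \left(110 + 10\right) 106 = 120 \cdot 106 = 12720$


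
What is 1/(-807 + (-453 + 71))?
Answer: -1/1189 ≈ -0.00084104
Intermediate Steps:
1/(-807 + (-453 + 71)) = 1/(-807 - 382) = 1/(-1189) = -1/1189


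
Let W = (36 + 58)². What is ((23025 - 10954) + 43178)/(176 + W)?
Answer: 55249/9012 ≈ 6.1306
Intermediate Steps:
W = 8836 (W = 94² = 8836)
((23025 - 10954) + 43178)/(176 + W) = ((23025 - 10954) + 43178)/(176 + 8836) = (12071 + 43178)/9012 = 55249*(1/9012) = 55249/9012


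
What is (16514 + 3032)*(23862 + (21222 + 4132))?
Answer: 961975936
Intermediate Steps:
(16514 + 3032)*(23862 + (21222 + 4132)) = 19546*(23862 + 25354) = 19546*49216 = 961975936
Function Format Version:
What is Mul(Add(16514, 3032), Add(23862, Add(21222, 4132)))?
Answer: 961975936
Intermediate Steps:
Mul(Add(16514, 3032), Add(23862, Add(21222, 4132))) = Mul(19546, Add(23862, 25354)) = Mul(19546, 49216) = 961975936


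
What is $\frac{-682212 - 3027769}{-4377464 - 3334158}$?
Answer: $\frac{3709981}{7711622} \approx 0.48109$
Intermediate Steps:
$\frac{-682212 - 3027769}{-4377464 - 3334158} = - \frac{3709981}{-7711622} = \left(-3709981\right) \left(- \frac{1}{7711622}\right) = \frac{3709981}{7711622}$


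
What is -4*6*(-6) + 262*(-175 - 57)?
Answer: -60640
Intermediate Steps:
-4*6*(-6) + 262*(-175 - 57) = -24*(-6) + 262*(-232) = 144 - 60784 = -60640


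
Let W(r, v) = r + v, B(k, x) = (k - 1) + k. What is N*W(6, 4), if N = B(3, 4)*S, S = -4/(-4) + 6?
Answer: 350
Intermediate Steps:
S = 7 (S = -4*(-1/4) + 6 = 1 + 6 = 7)
B(k, x) = -1 + 2*k (B(k, x) = (-1 + k) + k = -1 + 2*k)
N = 35 (N = (-1 + 2*3)*7 = (-1 + 6)*7 = 5*7 = 35)
N*W(6, 4) = 35*(6 + 4) = 35*10 = 350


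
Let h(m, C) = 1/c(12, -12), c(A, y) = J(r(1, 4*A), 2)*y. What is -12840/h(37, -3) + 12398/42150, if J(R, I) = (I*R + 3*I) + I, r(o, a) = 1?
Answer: 32472366199/21075 ≈ 1.5408e+6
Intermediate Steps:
J(R, I) = 4*I + I*R (J(R, I) = (3*I + I*R) + I = 4*I + I*R)
c(A, y) = 10*y (c(A, y) = (2*(4 + 1))*y = (2*5)*y = 10*y)
h(m, C) = -1/120 (h(m, C) = 1/(10*(-12)) = 1/(-120) = -1/120)
-12840/h(37, -3) + 12398/42150 = -12840/(-1/120) + 12398/42150 = -12840*(-120) + 12398*(1/42150) = 1540800 + 6199/21075 = 32472366199/21075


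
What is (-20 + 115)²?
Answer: 9025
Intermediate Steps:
(-20 + 115)² = 95² = 9025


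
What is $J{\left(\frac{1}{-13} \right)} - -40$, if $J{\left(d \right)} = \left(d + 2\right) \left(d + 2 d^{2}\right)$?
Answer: $\frac{87605}{2197} \approx 39.875$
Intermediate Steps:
$J{\left(d \right)} = \left(2 + d\right) \left(d + 2 d^{2}\right)$
$J{\left(\frac{1}{-13} \right)} - -40 = \frac{2 + 2 \left(\frac{1}{-13}\right)^{2} + \frac{5}{-13}}{-13} - -40 = - \frac{2 + 2 \left(- \frac{1}{13}\right)^{2} + 5 \left(- \frac{1}{13}\right)}{13} + 40 = - \frac{2 + 2 \cdot \frac{1}{169} - \frac{5}{13}}{13} + 40 = - \frac{2 + \frac{2}{169} - \frac{5}{13}}{13} + 40 = \left(- \frac{1}{13}\right) \frac{275}{169} + 40 = - \frac{275}{2197} + 40 = \frac{87605}{2197}$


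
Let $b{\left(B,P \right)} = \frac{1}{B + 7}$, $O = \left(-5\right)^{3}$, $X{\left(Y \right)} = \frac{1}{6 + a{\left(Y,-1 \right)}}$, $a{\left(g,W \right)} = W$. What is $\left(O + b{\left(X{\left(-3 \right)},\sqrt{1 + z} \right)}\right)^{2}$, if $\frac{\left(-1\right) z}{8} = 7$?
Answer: $\frac{20205025}{1296} \approx 15590.0$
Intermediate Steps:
$z = -56$ ($z = \left(-8\right) 7 = -56$)
$X{\left(Y \right)} = \frac{1}{5}$ ($X{\left(Y \right)} = \frac{1}{6 - 1} = \frac{1}{5}$)
$O = -125$
$b{\left(B,P \right)} = \frac{1}{7 + B}$
$\left(O + b{\left(X{\left(-3 \right)},\sqrt{1 + z} \right)}\right)^{2} = \left(-125 + \frac{1}{7 + \frac{1}{5}}\right)^{2} = \left(-125 + \frac{1}{\frac{36}{5}}\right)^{2} = \left(-125 + \frac{5}{36}\right)^{2} = \left(- \frac{4495}{36}\right)^{2} = \frac{20205025}{1296}$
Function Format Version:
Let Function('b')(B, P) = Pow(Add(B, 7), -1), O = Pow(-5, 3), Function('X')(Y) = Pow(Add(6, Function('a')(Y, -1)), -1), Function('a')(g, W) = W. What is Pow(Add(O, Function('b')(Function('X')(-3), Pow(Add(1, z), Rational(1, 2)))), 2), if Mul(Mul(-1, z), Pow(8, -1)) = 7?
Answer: Rational(20205025, 1296) ≈ 15590.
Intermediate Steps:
z = -56 (z = Mul(-8, 7) = -56)
Function('X')(Y) = Rational(1, 5) (Function('X')(Y) = Pow(Add(6, -1), -1) = Pow(5, -1) = Rational(1, 5))
O = -125
Function('b')(B, P) = Pow(Add(7, B), -1)
Pow(Add(O, Function('b')(Function('X')(-3), Pow(Add(1, z), Rational(1, 2)))), 2) = Pow(Add(-125, Pow(Add(7, Rational(1, 5)), -1)), 2) = Pow(Add(-125, Pow(Rational(36, 5), -1)), 2) = Pow(Add(-125, Rational(5, 36)), 2) = Pow(Rational(-4495, 36), 2) = Rational(20205025, 1296)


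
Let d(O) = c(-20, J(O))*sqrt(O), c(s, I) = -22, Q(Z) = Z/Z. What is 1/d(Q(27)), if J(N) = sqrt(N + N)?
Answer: -1/22 ≈ -0.045455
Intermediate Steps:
J(N) = sqrt(2)*sqrt(N) (J(N) = sqrt(2*N) = sqrt(2)*sqrt(N))
Q(Z) = 1
d(O) = -22*sqrt(O)
1/d(Q(27)) = 1/(-22*sqrt(1)) = 1/(-22*1) = 1/(-22) = -1/22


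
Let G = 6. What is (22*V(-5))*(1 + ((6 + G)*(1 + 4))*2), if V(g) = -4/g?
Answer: 10648/5 ≈ 2129.6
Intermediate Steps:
(22*V(-5))*(1 + ((6 + G)*(1 + 4))*2) = (22*(-4/(-5)))*(1 + ((6 + 6)*(1 + 4))*2) = (22*(-4*(-⅕)))*(1 + (12*5)*2) = (22*(⅘))*(1 + 60*2) = 88*(1 + 120)/5 = (88/5)*121 = 10648/5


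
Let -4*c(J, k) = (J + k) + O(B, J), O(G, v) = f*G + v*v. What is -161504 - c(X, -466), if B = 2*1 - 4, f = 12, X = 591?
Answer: -148317/2 ≈ -74159.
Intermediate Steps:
B = -2 (B = 2 - 4 = -2)
O(G, v) = v² + 12*G (O(G, v) = 12*G + v*v = 12*G + v² = v² + 12*G)
c(J, k) = 6 - J/4 - k/4 - J²/4 (c(J, k) = -((J + k) + (J² + 12*(-2)))/4 = -((J + k) + (J² - 24))/4 = -((J + k) + (-24 + J²))/4 = -(-24 + J + k + J²)/4 = 6 - J/4 - k/4 - J²/4)
-161504 - c(X, -466) = -161504 - (6 - ¼*591 - ¼*(-466) - ¼*591²) = -161504 - (6 - 591/4 + 233/2 - ¼*349281) = -161504 - (6 - 591/4 + 233/2 - 349281/4) = -161504 - 1*(-174691/2) = -161504 + 174691/2 = -148317/2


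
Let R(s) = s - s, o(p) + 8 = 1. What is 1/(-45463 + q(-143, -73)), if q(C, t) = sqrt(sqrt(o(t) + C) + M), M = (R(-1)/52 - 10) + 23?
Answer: -1/(45463 - sqrt(13 + 5*I*sqrt(6))) ≈ -2.1998e-5 - 7.5438e-10*I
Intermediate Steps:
o(p) = -7 (o(p) = -8 + 1 = -7)
R(s) = 0
M = 13 (M = (0/52 - 10) + 23 = (0*(1/52) - 10) + 23 = (0 - 10) + 23 = -10 + 23 = 13)
q(C, t) = sqrt(13 + sqrt(-7 + C)) (q(C, t) = sqrt(sqrt(-7 + C) + 13) = sqrt(13 + sqrt(-7 + C)))
1/(-45463 + q(-143, -73)) = 1/(-45463 + sqrt(13 + sqrt(-7 - 143))) = 1/(-45463 + sqrt(13 + sqrt(-150))) = 1/(-45463 + sqrt(13 + 5*I*sqrt(6)))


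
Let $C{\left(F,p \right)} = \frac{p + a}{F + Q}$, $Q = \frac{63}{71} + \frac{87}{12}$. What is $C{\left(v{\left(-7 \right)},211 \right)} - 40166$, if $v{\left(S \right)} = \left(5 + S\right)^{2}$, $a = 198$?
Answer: $- \frac{138336046}{3447} \approx -40132.0$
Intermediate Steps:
$Q = \frac{2311}{284}$ ($Q = 63 \cdot \frac{1}{71} + 87 \cdot \frac{1}{12} = \frac{63}{71} + \frac{29}{4} = \frac{2311}{284} \approx 8.1373$)
$C{\left(F,p \right)} = \frac{198 + p}{\frac{2311}{284} + F}$ ($C{\left(F,p \right)} = \frac{p + 198}{F + \frac{2311}{284}} = \frac{198 + p}{\frac{2311}{284} + F}$)
$C{\left(v{\left(-7 \right)},211 \right)} - 40166 = \frac{284 \left(198 + 211\right)}{2311 + 284 \left(5 - 7\right)^{2}} - 40166 = 284 \frac{1}{2311 + 284 \left(-2\right)^{2}} \cdot 409 - 40166 = 284 \frac{1}{2311 + 284 \cdot 4} \cdot 409 - 40166 = 284 \frac{1}{2311 + 1136} \cdot 409 - 40166 = 284 \cdot \frac{1}{3447} \cdot 409 - 40166 = \frac{116156}{3447} - 40166 = - \frac{138336046}{3447}$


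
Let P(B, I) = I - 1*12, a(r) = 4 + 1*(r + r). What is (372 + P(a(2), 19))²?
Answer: 143641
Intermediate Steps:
a(r) = 4 + 2*r (a(r) = 4 + 1*(2*r) = 4 + 2*r)
P(B, I) = -12 + I (P(B, I) = I - 12 = -12 + I)
(372 + P(a(2), 19))² = (372 + (-12 + 19))² = (372 + 7)² = 379² = 143641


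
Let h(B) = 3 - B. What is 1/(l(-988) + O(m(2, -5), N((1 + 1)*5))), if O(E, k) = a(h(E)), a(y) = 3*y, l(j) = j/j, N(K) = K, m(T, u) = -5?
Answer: 1/25 ≈ 0.040000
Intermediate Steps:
l(j) = 1
O(E, k) = 9 - 3*E (O(E, k) = 3*(3 - E) = 9 - 3*E)
1/(l(-988) + O(m(2, -5), N((1 + 1)*5))) = 1/(1 + (9 - 3*(-5))) = 1/(1 + (9 + 15)) = 1/(1 + 24) = 1/25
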